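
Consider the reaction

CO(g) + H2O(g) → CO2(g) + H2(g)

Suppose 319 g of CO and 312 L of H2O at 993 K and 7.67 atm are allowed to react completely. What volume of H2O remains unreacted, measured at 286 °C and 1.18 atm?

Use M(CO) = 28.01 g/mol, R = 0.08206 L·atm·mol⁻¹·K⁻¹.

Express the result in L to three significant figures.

699 L

n(CO) = 319 / 28.01 = 11.39 mol
n(H2O) = PV/RT = (7.67 × 312) / (0.08206 × 993) = 29.37 mol
For 11.39 mol CO, stoichiometry requires (1/1) × 11.39 = 11.39 mol H2O; 29.37 mol is available, so CO is limiting.
n(H2O) consumed = (1/1) × 11.39 = 11.39 mol; remaining = 29.37 − 11.39 = 17.98 mol
V(H2O) = nRT/P = 17.98 × 0.08206 × 559.15 / 1.18 = 699.1 L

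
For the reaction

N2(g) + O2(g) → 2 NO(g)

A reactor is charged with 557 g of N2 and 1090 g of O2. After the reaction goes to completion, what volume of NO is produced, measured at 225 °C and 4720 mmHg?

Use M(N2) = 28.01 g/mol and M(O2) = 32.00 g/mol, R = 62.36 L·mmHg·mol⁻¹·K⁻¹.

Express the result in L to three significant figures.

n(N2) = 557 / 28.01 = 19.89 mol
n(O2) = 1090 / 32.00 = 34.06 mol
For 19.89 mol N2, stoichiometry requires (1/1) × 19.89 = 19.89 mol O2; 34.06 mol is available, so N2 is limiting.
n(NO) = (2/1) × 19.89 = 39.78 mol
V(NO) = nRT/P = 39.78 × 62.36 × 498.15 / 4720 = 261.8 L

262 L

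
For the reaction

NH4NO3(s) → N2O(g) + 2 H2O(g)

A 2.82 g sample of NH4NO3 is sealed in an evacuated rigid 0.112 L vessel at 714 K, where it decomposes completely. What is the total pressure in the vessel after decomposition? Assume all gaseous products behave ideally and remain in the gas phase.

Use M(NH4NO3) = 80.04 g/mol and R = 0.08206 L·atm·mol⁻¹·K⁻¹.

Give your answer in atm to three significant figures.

n(NH4NO3) = 2.82 / 80.04 = 0.03523 mol
n(gas produced) = (3/1) × 0.03523 = 0.1057 mol
P = nRT/V = 0.1057 × 0.08206 × 714 / 0.112 = 55.30 atm

55.3 atm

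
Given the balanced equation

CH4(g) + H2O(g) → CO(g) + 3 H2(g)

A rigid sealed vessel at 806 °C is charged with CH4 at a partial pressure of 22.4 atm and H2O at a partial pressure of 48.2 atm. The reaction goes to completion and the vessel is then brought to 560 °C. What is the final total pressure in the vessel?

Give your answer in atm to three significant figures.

With V and T fixed, P_i ∝ n_i, so the mole ratios apply directly to partial pressures at 806 °C.
P(H2O) required for 22.4 atm of CH4 = (1/1) × 22.4 = 22.40 atm; available 48.2 atm, so CH4 is limiting.
P(H2O) remaining = 48.2 − (1/1) × 22.4 = 25.80 atm
P(gaseous products) = (1+3)/1 × 22.4 = 89.60 atm
P_total at 806 °C = 25.80 + 89.60 = 115.4 atm
Scaling to 560 °C: P = 115.4 × 833.15/1079.15 = 89.09 atm

89.1 atm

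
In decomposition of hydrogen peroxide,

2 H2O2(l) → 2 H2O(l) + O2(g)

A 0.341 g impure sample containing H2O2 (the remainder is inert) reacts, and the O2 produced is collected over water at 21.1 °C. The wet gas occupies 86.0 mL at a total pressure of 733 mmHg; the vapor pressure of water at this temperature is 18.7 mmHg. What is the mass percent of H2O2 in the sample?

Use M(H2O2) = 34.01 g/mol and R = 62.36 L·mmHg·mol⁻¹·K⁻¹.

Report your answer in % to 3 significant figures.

P(O2) = 733 − 18.7 = 714.3 mmHg
n(O2) = PV/RT = (714.3 × 0.08600) / (62.36 × 294.25) = 0.003348 mol
n(H2O2) = (2/1) × 0.003348 = 0.006696 mol
m(H2O2) = 0.006696 × 34.01 = 0.2277 g
%H2O2 = 0.2277 / 0.341 × 100 = 66.77%

66.8 %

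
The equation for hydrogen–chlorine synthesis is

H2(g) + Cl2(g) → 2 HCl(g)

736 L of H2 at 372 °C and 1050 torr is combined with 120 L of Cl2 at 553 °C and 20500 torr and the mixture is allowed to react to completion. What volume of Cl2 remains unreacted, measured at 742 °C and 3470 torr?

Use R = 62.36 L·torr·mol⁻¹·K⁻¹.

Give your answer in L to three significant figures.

n(H2) = PV/RT = (1050 × 736) / (62.36 × 645.15) = 19.21 mol
n(Cl2) = PV/RT = (20500 × 120) / (62.36 × 826.15) = 47.75 mol
For 19.21 mol H2, stoichiometry requires (1/1) × 19.21 = 19.21 mol Cl2; 47.75 mol is available, so H2 is limiting.
n(Cl2) consumed = (1/1) × 19.21 = 19.21 mol; remaining = 47.75 − 19.21 = 28.54 mol
V(Cl2) = nRT/P = 28.54 × 62.36 × 1015.15 / 3470 = 520.7 L

521 L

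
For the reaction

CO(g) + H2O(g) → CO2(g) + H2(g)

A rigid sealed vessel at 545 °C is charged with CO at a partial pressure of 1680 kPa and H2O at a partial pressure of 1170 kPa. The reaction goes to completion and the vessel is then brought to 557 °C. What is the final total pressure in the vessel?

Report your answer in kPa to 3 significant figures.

2890 kPa

At constant V, partial pressures at 545 °C are proportional to moles, so apply stoichiometry directly to pressures.
P(H2O) required for 1680 kPa of CO = (1/1) × 1680 = 1680 kPa; available 1170 kPa, so H2O is limiting.
P(CO) remaining = 1680 − (1/1) × 1170 = 510.0 kPa
P(gaseous products) = (1+1)/1 × 1170 = 2340 kPa
P_total at 545 °C = 510.0 + 2340 = 2850 kPa
Scaling to 557 °C: P = 2850 × 830.15/818.15 = 2892 kPa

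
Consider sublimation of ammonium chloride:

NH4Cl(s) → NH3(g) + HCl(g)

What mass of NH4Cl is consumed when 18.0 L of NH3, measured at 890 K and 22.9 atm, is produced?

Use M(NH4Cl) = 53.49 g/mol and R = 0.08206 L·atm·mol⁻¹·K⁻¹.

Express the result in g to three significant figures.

n(NH3) = PV/RT = (22.9 × 18.0) / (0.08206 × 890) = 5.644 mol
n(NH4Cl) = (1/1) × 5.644 = 5.644 mol
m(NH4Cl) = 5.644 × 53.49 = 301.9 g

302 g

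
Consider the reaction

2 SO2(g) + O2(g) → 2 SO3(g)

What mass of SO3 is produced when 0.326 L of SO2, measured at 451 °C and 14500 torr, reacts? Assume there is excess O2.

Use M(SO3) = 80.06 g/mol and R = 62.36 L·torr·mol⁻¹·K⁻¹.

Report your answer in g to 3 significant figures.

n(SO2) = PV/RT = (14500 × 0.326) / (62.36 × 724.15) = 0.1047 mol
n(SO3) = (2/2) × 0.1047 = 0.1047 mol
m(SO3) = 0.1047 × 80.06 = 8.382 g

8.38 g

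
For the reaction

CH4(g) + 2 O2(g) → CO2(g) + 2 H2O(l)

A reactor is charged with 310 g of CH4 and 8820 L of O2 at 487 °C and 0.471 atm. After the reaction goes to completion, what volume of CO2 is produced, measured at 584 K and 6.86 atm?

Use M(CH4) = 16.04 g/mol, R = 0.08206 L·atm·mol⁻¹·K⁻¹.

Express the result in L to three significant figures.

n(CH4) = 310 / 16.04 = 19.33 mol
n(O2) = PV/RT = (0.471 × 8820) / (0.08206 × 760.15) = 66.60 mol
For 19.33 mol CH4, stoichiometry requires (2/1) × 19.33 = 38.66 mol O2; 66.60 mol is available, so CH4 is limiting.
n(CO2) = (1/1) × 19.33 = 19.33 mol
V(CO2) = nRT/P = 19.33 × 0.08206 × 584 / 6.86 = 135.0 L

135 L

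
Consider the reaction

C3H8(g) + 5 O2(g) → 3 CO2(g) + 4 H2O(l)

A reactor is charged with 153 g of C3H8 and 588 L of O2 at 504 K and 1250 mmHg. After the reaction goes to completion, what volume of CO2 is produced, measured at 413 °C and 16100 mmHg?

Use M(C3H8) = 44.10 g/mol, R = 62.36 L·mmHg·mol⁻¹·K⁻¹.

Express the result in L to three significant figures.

27.7 L

n(C3H8) = 153 / 44.10 = 3.469 mol
n(O2) = PV/RT = (1250 × 588) / (62.36 × 504) = 23.39 mol
For 3.469 mol C3H8, stoichiometry requires (5/1) × 3.469 = 17.34 mol O2; 23.39 mol is available, so C3H8 is limiting.
n(CO2) = (3/1) × 3.469 = 10.41 mol
V(CO2) = nRT/P = 10.41 × 62.36 × 686.15 / 16100 = 27.67 L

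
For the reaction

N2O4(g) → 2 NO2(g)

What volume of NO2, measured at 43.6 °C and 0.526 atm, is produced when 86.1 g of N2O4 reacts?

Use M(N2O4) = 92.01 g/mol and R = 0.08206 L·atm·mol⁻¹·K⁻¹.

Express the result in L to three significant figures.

92.5 L

n(N2O4) = 86.10 / 92.01 = 0.9358 mol
n(NO2) = (2/1) × 0.9358 = 1.872 mol
V = nRT/P = 1.872 × 0.08206 × 316.75 / 0.526 = 92.51 L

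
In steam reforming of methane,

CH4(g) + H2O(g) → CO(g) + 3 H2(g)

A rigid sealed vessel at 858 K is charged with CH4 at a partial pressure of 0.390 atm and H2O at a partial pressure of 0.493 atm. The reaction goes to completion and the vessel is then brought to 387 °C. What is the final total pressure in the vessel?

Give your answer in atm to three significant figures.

1.28 atm

Because the vessel is rigid and T is held at 858 K, work the stoichiometry in partial pressures (P_i = n_iRT/V).
P(H2O) required for 0.390 atm of CH4 = (1/1) × 0.390 = 0.3900 atm; available 0.493 atm, so CH4 is limiting.
P(H2O) remaining = 0.493 − (1/1) × 0.390 = 0.1030 atm
P(gaseous products) = (1+3)/1 × 0.390 = 1.560 atm
P_total at 858 K = 0.1030 + 1.560 = 1.663 atm
Scaling to 387 °C: P = 1.663 × 660.15/858 = 1.280 atm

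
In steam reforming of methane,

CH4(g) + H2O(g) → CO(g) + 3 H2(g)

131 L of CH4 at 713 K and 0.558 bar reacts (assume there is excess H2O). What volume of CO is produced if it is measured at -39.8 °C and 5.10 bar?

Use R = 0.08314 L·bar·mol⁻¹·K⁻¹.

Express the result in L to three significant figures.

4.69 L

n(CH4) = PV/RT = (0.558 × 131) / (0.08314 × 713) = 1.233 mol
n(CO) = (1/1) × 1.233 = 1.233 mol
V = nRT/P = 1.233 × 0.08314 × 233.35 / 5.10 = 4.690 L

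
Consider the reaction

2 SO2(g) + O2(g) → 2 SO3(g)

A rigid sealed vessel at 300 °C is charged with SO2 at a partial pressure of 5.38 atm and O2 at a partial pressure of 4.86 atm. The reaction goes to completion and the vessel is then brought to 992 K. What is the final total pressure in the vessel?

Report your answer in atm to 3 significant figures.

At constant V, partial pressures at 300 °C are proportional to moles, so apply stoichiometry directly to pressures.
P(O2) required for 5.38 atm of SO2 = (1/2) × 5.38 = 2.690 atm; available 4.86 atm, so SO2 is limiting.
P(O2) remaining = 4.86 − (1/2) × 5.38 = 2.170 atm
P(gaseous products) = (2)/2 × 5.38 = 5.380 atm
P_total at 300 °C = 2.170 + 5.380 = 7.550 atm
Scaling to 992 K: P = 7.550 × 992/573.15 = 13.07 atm

13.1 atm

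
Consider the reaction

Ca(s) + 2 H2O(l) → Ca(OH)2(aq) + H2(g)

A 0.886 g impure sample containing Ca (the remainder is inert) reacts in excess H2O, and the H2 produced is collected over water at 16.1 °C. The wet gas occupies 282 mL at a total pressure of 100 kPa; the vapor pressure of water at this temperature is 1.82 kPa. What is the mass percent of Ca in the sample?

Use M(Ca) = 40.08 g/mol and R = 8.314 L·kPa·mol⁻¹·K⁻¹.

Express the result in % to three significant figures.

52.1 %

P(H2) = 100 − 1.82 = 98.18 kPa
n(H2) = PV/RT = (98.18 × 0.2820) / (8.314 × 289.25) = 0.01151 mol
n(Ca) = (1/1) × 0.01151 = 0.01151 mol
m(Ca) = 0.01151 × 40.08 = 0.4613 g
%Ca = 0.4613 / 0.886 × 100 = 52.07%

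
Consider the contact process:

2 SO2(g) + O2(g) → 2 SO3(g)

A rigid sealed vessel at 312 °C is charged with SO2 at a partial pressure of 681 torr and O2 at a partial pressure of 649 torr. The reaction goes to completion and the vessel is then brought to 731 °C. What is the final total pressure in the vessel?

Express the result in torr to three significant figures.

With V and T fixed, P_i ∝ n_i, so the mole ratios apply directly to partial pressures at 312 °C.
P(O2) required for 681 torr of SO2 = (1/2) × 681 = 340.5 torr; available 649 torr, so SO2 is limiting.
P(O2) remaining = 649 − (1/2) × 681 = 308.5 torr
P(gaseous products) = (2)/2 × 681 = 681.0 torr
P_total at 312 °C = 308.5 + 681.0 = 989.5 torr
Scaling to 731 °C: P = 989.5 × 1004.15/585.15 = 1698 torr

1700 torr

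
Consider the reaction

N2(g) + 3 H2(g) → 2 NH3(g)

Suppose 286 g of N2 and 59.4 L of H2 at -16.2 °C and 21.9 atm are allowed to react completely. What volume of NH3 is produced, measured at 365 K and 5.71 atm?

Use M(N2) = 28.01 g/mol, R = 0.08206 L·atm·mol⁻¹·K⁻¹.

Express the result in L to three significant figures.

n(N2) = 286 / 28.01 = 10.21 mol
n(H2) = PV/RT = (21.9 × 59.4) / (0.08206 × 256.95) = 61.70 mol
For 10.21 mol N2, stoichiometry requires (3/1) × 10.21 = 30.63 mol H2; 61.70 mol is available, so N2 is limiting.
n(NH3) = (2/1) × 10.21 = 20.42 mol
V(NH3) = nRT/P = 20.42 × 0.08206 × 365 / 5.71 = 107.1 L

107 L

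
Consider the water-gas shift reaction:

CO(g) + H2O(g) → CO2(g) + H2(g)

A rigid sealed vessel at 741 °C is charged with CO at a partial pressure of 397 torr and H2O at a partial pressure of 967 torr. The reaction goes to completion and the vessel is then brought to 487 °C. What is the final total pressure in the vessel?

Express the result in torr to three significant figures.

With V and T fixed, P_i ∝ n_i, so the mole ratios apply directly to partial pressures at 741 °C.
P(H2O) required for 397 torr of CO = (1/1) × 397 = 397.0 torr; available 967 torr, so CO is limiting.
P(H2O) remaining = 967 − (1/1) × 397 = 570.0 torr
P(gaseous products) = (1+1)/1 × 397 = 794.0 torr
P_total at 741 °C = 570.0 + 794.0 = 1364 torr
Scaling to 487 °C: P = 1364 × 760.15/1014.15 = 1022 torr

1020 torr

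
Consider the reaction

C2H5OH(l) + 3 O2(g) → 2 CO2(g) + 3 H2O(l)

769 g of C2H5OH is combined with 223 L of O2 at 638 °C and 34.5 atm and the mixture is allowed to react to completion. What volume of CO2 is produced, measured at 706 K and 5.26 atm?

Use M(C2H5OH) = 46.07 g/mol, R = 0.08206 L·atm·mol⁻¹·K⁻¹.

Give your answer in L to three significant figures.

n(C2H5OH) = 769 / 46.07 = 16.69 mol
n(O2) = PV/RT = (34.5 × 223) / (0.08206 × 911.15) = 102.9 mol
For 16.69 mol C2H5OH, stoichiometry requires (3/1) × 16.69 = 50.07 mol O2; 102.9 mol is available, so C2H5OH is limiting.
n(CO2) = (2/1) × 16.69 = 33.38 mol
V(CO2) = nRT/P = 33.38 × 0.08206 × 706 / 5.26 = 367.7 L

368 L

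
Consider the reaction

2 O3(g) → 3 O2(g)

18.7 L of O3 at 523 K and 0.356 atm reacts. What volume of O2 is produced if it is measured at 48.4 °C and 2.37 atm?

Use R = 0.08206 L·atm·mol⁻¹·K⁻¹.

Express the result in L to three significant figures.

n(O3) = PV/RT = (0.356 × 18.7) / (0.08206 × 523) = 0.1551 mol
n(O2) = (3/2) × 0.1551 = 0.2326 mol
V = nRT/P = 0.2326 × 0.08206 × 321.55 / 2.37 = 2.590 L

2.59 L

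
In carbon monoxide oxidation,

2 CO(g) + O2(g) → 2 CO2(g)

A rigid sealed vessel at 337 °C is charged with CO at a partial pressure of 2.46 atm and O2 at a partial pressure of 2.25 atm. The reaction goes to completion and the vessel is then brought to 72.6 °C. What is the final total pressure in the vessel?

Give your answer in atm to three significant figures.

1.97 atm

Because the vessel is rigid and T is held at 337 °C, work the stoichiometry in partial pressures (P_i = n_iRT/V).
P(O2) required for 2.46 atm of CO = (1/2) × 2.46 = 1.230 atm; available 2.25 atm, so CO is limiting.
P(O2) remaining = 2.25 − (1/2) × 2.46 = 1.020 atm
P(gaseous products) = (2)/2 × 2.46 = 2.460 atm
P_total at 337 °C = 1.020 + 2.460 = 3.480 atm
Scaling to 72.6 °C: P = 3.480 × 345.75/610.15 = 1.972 atm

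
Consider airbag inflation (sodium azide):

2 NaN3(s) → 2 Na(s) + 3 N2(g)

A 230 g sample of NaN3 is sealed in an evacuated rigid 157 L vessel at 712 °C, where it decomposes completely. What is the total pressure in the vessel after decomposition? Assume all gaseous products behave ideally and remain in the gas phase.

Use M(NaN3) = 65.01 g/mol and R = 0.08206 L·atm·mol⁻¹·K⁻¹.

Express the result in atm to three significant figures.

2.73 atm

n(NaN3) = 230 / 65.01 = 3.538 mol
n(gas produced) = (3/2) × 3.538 = 5.307 mol
P = nRT/V = 5.307 × 0.08206 × 985.15 / 157 = 2.733 atm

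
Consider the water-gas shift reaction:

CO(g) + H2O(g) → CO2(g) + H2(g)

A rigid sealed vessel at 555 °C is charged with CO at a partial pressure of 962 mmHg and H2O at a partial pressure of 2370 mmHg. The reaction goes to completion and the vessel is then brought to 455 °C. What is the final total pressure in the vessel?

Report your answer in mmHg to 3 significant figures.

2930 mmHg

At constant V, partial pressures at 555 °C are proportional to moles, so apply stoichiometry directly to pressures.
P(H2O) required for 962 mmHg of CO = (1/1) × 962 = 962.0 mmHg; available 2370 mmHg, so CO is limiting.
P(H2O) remaining = 2370 − (1/1) × 962 = 1408 mmHg
P(gaseous products) = (1+1)/1 × 962 = 1924 mmHg
P_total at 555 °C = 1408 + 1924 = 3332 mmHg
Scaling to 455 °C: P = 3332 × 728.15/828.15 = 2930 mmHg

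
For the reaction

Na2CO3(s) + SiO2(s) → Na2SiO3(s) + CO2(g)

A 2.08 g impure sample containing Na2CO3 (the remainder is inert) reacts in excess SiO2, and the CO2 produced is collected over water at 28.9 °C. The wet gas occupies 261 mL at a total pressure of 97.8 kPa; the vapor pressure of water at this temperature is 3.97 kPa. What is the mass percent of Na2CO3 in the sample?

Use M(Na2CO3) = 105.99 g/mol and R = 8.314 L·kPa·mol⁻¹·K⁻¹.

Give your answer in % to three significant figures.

49.7 %

P(CO2) = 97.8 − 3.97 = 93.83 kPa
n(CO2) = PV/RT = (93.83 × 0.2610) / (8.314 × 302.05) = 0.009752 mol
n(Na2CO3) = (1/1) × 0.009752 = 0.009752 mol
m(Na2CO3) = 0.009752 × 105.99 = 1.034 g
%Na2CO3 = 1.034 / 2.08 × 100 = 49.71%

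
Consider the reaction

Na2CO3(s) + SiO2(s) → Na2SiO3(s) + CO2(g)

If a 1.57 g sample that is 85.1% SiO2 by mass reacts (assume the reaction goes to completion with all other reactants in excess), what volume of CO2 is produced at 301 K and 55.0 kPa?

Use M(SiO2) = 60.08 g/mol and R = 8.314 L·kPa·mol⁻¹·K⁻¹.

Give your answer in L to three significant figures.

mass of SiO2 = 1.57 × 85.1/100 = 1.336 g
n(SiO2) = 1.336 / 60.08 = 0.02224 mol
n(CO2) = (1/1) × 0.02224 = 0.02224 mol
V = nRT/P = 0.02224 × 8.314 × 301 / 55.0 = 1.012 L

1.01 L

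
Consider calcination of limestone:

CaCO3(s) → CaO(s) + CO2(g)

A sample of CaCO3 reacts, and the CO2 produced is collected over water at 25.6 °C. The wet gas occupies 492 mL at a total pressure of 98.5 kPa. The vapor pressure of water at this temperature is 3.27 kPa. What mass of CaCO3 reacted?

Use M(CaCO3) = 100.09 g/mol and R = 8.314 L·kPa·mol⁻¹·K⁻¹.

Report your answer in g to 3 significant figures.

1.89 g

P(CO2) = 98.5 − 3.27 = 95.23 kPa
n(CO2) = PV/RT = (95.23 × 0.4920) / (8.314 × 298.75) = 0.01886 mol
n(CaCO3) = (1/1) × 0.01886 = 0.01886 mol
m(CaCO3) = 0.01886 × 100.09 = 1.888 g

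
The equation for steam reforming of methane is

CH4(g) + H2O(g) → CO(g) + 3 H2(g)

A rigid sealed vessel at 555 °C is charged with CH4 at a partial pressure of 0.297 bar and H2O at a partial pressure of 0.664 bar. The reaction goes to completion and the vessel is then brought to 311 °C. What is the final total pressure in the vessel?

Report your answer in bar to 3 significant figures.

1.10 bar

At constant V, partial pressures at 555 °C are proportional to moles, so apply stoichiometry directly to pressures.
P(H2O) required for 0.297 bar of CH4 = (1/1) × 0.297 = 0.2970 bar; available 0.664 bar, so CH4 is limiting.
P(H2O) remaining = 0.664 − (1/1) × 0.297 = 0.3670 bar
P(gaseous products) = (1+3)/1 × 0.297 = 1.188 bar
P_total at 555 °C = 0.3670 + 1.188 = 1.555 bar
Scaling to 311 °C: P = 1.555 × 584.15/828.15 = 1.097 bar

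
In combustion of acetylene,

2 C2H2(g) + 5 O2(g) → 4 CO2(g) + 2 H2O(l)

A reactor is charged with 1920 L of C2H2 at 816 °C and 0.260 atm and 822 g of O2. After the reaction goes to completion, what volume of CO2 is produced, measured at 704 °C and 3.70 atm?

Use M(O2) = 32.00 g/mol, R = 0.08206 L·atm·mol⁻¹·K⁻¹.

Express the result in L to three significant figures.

n(C2H2) = PV/RT = (0.260 × 1920) / (0.08206 × 1089.15) = 5.585 mol
n(O2) = 822 / 32.00 = 25.69 mol
For 5.585 mol C2H2, stoichiometry requires (5/2) × 5.585 = 13.96 mol O2; 25.69 mol is available, so C2H2 is limiting.
n(CO2) = (4/2) × 5.585 = 11.17 mol
V(CO2) = nRT/P = 11.17 × 0.08206 × 977.15 / 3.70 = 242.1 L

242 L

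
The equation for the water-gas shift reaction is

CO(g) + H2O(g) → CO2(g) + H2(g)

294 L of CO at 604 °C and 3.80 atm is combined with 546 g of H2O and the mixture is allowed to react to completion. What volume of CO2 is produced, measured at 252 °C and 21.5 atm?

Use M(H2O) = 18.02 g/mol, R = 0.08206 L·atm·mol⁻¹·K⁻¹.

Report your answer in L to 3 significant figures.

n(CO) = PV/RT = (3.80 × 294) / (0.08206 × 877.15) = 15.52 mol
n(H2O) = 546 / 18.02 = 30.30 mol
For 15.52 mol CO, stoichiometry requires (1/1) × 15.52 = 15.52 mol H2O; 30.30 mol is available, so CO is limiting.
n(CO2) = (1/1) × 15.52 = 15.52 mol
V(CO2) = nRT/P = 15.52 × 0.08206 × 525.15 / 21.5 = 31.11 L

31.1 L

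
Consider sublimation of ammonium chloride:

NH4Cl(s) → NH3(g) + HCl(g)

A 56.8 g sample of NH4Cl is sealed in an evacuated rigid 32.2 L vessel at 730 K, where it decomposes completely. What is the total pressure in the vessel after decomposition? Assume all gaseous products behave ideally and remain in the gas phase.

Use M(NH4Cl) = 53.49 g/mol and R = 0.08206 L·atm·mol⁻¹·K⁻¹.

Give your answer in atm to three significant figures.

n(NH4Cl) = 56.8 / 53.49 = 1.062 mol
n(gas produced) = (2/1) × 1.062 = 2.124 mol
P = nRT/V = 2.124 × 0.08206 × 730 / 32.2 = 3.951 atm

3.95 atm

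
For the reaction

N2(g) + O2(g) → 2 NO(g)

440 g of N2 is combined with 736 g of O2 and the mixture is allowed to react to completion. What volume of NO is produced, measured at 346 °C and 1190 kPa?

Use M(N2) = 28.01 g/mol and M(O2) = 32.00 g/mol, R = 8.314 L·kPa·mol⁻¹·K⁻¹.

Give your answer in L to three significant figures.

136 L

n(N2) = 440 / 28.01 = 15.71 mol
n(O2) = 736 / 32.00 = 23.00 mol
For 15.71 mol N2, stoichiometry requires (1/1) × 15.71 = 15.71 mol O2; 23.00 mol is available, so N2 is limiting.
n(NO) = (2/1) × 15.71 = 31.42 mol
V(NO) = nRT/P = 31.42 × 8.314 × 619.15 / 1190 = 135.9 L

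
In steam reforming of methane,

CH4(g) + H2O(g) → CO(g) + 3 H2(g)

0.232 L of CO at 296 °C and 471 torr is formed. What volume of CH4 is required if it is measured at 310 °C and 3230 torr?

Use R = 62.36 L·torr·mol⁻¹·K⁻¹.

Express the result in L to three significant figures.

n(CO) = PV/RT = (471 × 0.232) / (62.36 × 569.15) = 0.003079 mol
n(CH4) = (1/1) × 0.003079 = 0.003079 mol
V = nRT/P = 0.003079 × 62.36 × 583.15 / 3230 = 0.03467 L

0.0347 L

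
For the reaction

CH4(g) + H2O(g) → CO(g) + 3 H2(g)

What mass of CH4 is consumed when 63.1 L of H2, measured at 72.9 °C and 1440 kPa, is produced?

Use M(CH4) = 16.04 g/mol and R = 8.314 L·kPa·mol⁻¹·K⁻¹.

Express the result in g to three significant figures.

n(H2) = PV/RT = (1440 × 63.1) / (8.314 × 346.05) = 31.58 mol
n(CH4) = (1/3) × 31.58 = 10.53 mol
m(CH4) = 10.53 × 16.04 = 168.9 g

169 g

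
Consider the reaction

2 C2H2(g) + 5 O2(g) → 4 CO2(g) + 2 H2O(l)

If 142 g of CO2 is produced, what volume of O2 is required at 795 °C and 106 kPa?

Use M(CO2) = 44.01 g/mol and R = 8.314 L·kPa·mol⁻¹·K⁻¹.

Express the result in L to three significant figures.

338 L

n(CO2) = 142.0 / 44.01 = 3.227 mol
n(O2) = (5/4) × 3.227 = 4.034 mol
V = nRT/P = 4.034 × 8.314 × 1068.15 / 106 = 338.0 L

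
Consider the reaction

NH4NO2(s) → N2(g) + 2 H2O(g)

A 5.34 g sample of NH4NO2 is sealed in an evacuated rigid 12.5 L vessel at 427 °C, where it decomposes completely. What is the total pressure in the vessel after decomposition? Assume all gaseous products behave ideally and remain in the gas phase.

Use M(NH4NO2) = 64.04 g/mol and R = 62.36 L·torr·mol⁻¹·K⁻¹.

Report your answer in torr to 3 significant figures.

n(NH4NO2) = 5.34 / 64.04 = 0.08339 mol
n(gas produced) = (3/1) × 0.08339 = 0.2502 mol
P = nRT/V = 0.2502 × 62.36 × 700.15 / 12.5 = 873.9 torr

874 torr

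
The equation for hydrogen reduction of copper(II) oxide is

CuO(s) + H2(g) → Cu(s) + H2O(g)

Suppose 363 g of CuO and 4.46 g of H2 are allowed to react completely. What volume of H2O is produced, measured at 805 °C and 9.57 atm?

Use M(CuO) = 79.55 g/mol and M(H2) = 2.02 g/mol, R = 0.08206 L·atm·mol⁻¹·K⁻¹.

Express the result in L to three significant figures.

20.4 L

n(CuO) = 363 / 79.55 = 4.563 mol
n(H2) = 4.46 / 2.02 = 2.208 mol
For 4.563 mol CuO, stoichiometry requires (1/1) × 4.563 = 4.563 mol H2; 2.208 mol is available, so H2 is limiting.
n(H2O) = (1/1) × 2.208 = 2.208 mol
V(H2O) = nRT/P = 2.208 × 0.08206 × 1078.15 / 9.57 = 20.41 L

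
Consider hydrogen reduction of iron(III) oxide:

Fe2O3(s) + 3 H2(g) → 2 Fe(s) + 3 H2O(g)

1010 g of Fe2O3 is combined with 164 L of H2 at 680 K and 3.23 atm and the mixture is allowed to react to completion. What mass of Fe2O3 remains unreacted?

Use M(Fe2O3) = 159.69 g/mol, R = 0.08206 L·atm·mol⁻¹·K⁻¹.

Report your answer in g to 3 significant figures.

n(Fe2O3) = 1010 / 159.69 = 6.325 mol
n(H2) = PV/RT = (3.23 × 164) / (0.08206 × 680) = 9.493 mol
For 6.325 mol Fe2O3, stoichiometry requires (3/1) × 6.325 = 18.98 mol H2; 9.493 mol is available, so H2 is limiting.
n(Fe2O3) consumed = (1/3) × 9.493 = 3.164 mol; remaining = 6.325 − 3.164 = 3.161 mol
m(Fe2O3) = 3.161 × 159.69 = 504.8 g

505 g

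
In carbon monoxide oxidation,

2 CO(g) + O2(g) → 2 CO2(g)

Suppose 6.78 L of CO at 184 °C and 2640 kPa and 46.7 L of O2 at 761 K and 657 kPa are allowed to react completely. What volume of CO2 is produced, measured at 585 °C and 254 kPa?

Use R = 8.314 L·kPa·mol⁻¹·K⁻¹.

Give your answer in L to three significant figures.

n(CO) = PV/RT = (2640 × 6.78) / (8.314 × 457.15) = 4.709 mol
n(O2) = PV/RT = (657 × 46.7) / (8.314 × 761) = 4.849 mol
For 4.709 mol CO, stoichiometry requires (1/2) × 4.709 = 2.354 mol O2; 4.849 mol is available, so CO is limiting.
n(CO2) = (2/2) × 4.709 = 4.709 mol
V(CO2) = nRT/P = 4.709 × 8.314 × 858.15 / 254 = 132.3 L

132 L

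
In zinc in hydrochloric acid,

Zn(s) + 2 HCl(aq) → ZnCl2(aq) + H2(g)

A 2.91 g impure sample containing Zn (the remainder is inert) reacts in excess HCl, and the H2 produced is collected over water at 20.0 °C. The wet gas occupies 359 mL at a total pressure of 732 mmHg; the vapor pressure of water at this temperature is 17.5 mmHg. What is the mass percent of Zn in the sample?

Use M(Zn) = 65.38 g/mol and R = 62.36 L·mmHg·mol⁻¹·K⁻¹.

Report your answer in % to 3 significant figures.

P(H2) = 732 − 17.5 = 714.5 mmHg
n(H2) = PV/RT = (714.5 × 0.3590) / (62.36 × 293.15) = 0.01403 mol
n(Zn) = (1/1) × 0.01403 = 0.01403 mol
m(Zn) = 0.01403 × 65.38 = 0.9173 g
%Zn = 0.9173 / 2.91 × 100 = 31.52%

31.5 %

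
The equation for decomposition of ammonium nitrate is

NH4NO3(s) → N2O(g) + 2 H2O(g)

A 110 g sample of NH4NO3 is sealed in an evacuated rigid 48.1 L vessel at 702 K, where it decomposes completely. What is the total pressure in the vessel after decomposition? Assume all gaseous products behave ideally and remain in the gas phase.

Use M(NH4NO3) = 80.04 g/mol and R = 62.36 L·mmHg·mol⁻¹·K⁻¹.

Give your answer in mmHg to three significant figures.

n(NH4NO3) = 110 / 80.04 = 1.374 mol
n(gas produced) = (3/1) × 1.374 = 4.122 mol
P = nRT/V = 4.122 × 62.36 × 702 / 48.1 = 3752 mmHg

3750 mmHg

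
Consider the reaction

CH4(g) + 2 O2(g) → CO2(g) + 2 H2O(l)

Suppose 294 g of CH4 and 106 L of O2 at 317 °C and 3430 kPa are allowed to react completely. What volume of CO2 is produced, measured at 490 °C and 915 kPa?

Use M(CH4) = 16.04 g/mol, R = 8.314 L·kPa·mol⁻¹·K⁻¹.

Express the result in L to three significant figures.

127 L

n(CH4) = 294 / 16.04 = 18.33 mol
n(O2) = PV/RT = (3430 × 106) / (8.314 × 590.15) = 74.10 mol
For 18.33 mol CH4, stoichiometry requires (2/1) × 18.33 = 36.66 mol O2; 74.10 mol is available, so CH4 is limiting.
n(CO2) = (1/1) × 18.33 = 18.33 mol
V(CO2) = nRT/P = 18.33 × 8.314 × 763.15 / 915 = 127.1 L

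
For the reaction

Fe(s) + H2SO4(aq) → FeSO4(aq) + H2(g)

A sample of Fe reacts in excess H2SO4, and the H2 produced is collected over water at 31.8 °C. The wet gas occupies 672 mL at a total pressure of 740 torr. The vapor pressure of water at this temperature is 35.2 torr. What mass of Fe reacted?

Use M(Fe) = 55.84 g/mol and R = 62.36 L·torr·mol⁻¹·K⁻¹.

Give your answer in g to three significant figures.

1.39 g

P(H2) = 740 − 35.2 = 704.8 torr
n(H2) = PV/RT = (704.8 × 0.6720) / (62.36 × 304.95) = 0.02491 mol
n(Fe) = (1/1) × 0.02491 = 0.02491 mol
m(Fe) = 0.02491 × 55.84 = 1.391 g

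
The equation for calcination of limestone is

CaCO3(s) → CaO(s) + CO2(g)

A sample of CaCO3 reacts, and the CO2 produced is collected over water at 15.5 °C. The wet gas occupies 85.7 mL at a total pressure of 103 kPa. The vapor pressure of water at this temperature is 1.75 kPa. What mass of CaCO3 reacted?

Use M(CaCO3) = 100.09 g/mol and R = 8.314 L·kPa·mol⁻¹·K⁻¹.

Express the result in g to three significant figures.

P(CO2) = 103 − 1.75 = 101.2 kPa
n(CO2) = PV/RT = (101.2 × 0.08570) / (8.314 × 288.65) = 0.003614 mol
n(CaCO3) = (1/1) × 0.003614 = 0.003614 mol
m(CaCO3) = 0.003614 × 100.09 = 0.3617 g

0.362 g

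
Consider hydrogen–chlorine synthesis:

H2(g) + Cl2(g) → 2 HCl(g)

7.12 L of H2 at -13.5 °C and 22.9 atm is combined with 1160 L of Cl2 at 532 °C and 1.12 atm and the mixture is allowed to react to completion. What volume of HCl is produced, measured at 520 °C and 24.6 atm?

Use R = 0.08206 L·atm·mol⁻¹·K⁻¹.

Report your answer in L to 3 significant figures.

40.5 L

n(H2) = PV/RT = (22.9 × 7.12) / (0.08206 × 259.65) = 7.652 mol
n(Cl2) = PV/RT = (1.12 × 1160) / (0.08206 × 805.15) = 19.66 mol
For 7.652 mol H2, stoichiometry requires (1/1) × 7.652 = 7.652 mol Cl2; 19.66 mol is available, so H2 is limiting.
n(HCl) = (2/1) × 7.652 = 15.30 mol
V(HCl) = nRT/P = 15.30 × 0.08206 × 793.15 / 24.6 = 40.48 L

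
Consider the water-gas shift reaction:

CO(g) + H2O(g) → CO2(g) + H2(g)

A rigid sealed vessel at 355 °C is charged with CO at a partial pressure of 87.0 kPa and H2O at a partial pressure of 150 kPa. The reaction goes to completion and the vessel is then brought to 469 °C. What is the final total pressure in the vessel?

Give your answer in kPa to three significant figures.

At constant V, partial pressures at 355 °C are proportional to moles, so apply stoichiometry directly to pressures.
P(H2O) required for 87.0 kPa of CO = (1/1) × 87.0 = 87.00 kPa; available 150 kPa, so CO is limiting.
P(H2O) remaining = 150 − (1/1) × 87.0 = 63.00 kPa
P(gaseous products) = (1+1)/1 × 87.0 = 174.0 kPa
P_total at 355 °C = 63.00 + 174.0 = 237.0 kPa
Scaling to 469 °C: P = 237.0 × 742.15/628.15 = 280.0 kPa

280 kPa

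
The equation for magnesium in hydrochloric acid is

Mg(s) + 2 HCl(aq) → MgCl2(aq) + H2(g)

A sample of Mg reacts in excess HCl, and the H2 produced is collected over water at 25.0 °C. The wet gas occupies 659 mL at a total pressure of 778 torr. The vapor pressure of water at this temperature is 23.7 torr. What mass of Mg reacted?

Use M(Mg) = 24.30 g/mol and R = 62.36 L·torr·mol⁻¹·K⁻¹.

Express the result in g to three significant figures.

P(H2) = 778 − 23.7 = 754.3 torr
n(H2) = PV/RT = (754.3 × 0.6590) / (62.36 × 298.15) = 0.02674 mol
n(Mg) = (1/1) × 0.02674 = 0.02674 mol
m(Mg) = 0.02674 × 24.30 = 0.6498 g

0.650 g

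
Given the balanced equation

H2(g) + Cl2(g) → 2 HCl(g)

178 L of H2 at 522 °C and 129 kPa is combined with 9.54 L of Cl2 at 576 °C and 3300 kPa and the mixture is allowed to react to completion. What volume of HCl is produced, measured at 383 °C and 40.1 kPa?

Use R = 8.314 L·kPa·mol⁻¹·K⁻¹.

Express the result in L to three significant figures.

n(H2) = PV/RT = (129 × 178) / (8.314 × 795.15) = 3.473 mol
n(Cl2) = PV/RT = (3300 × 9.54) / (8.314 × 849.15) = 4.459 mol
For 3.473 mol H2, stoichiometry requires (1/1) × 3.473 = 3.473 mol Cl2; 4.459 mol is available, so H2 is limiting.
n(HCl) = (2/1) × 3.473 = 6.946 mol
V(HCl) = nRT/P = 6.946 × 8.314 × 656.15 / 40.1 = 944.9 L

945 L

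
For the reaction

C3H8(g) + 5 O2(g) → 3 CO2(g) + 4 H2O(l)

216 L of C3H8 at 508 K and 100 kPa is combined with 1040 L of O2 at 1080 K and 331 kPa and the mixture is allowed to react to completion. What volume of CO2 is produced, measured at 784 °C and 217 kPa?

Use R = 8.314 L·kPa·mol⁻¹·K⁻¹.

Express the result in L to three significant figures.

621 L

n(C3H8) = PV/RT = (100 × 216) / (8.314 × 508) = 5.114 mol
n(O2) = PV/RT = (331 × 1040) / (8.314 × 1080) = 38.34 mol
For 5.114 mol C3H8, stoichiometry requires (5/1) × 5.114 = 25.57 mol O2; 38.34 mol is available, so C3H8 is limiting.
n(CO2) = (3/1) × 5.114 = 15.34 mol
V(CO2) = nRT/P = 15.34 × 8.314 × 1057.15 / 217 = 621.3 L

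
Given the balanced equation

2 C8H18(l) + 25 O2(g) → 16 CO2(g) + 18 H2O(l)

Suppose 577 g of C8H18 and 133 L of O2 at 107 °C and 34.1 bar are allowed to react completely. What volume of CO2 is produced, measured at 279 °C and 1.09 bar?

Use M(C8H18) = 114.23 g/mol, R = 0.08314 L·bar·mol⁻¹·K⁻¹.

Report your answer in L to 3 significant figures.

n(C8H18) = 577 / 114.23 = 5.051 mol
n(O2) = PV/RT = (34.1 × 133) / (0.08314 × 380.15) = 143.5 mol
For 5.051 mol C8H18, stoichiometry requires (25/2) × 5.051 = 63.14 mol O2; 143.5 mol is available, so C8H18 is limiting.
n(CO2) = (16/2) × 5.051 = 40.41 mol
V(CO2) = nRT/P = 40.41 × 0.08314 × 552.15 / 1.09 = 1702 L

1700 L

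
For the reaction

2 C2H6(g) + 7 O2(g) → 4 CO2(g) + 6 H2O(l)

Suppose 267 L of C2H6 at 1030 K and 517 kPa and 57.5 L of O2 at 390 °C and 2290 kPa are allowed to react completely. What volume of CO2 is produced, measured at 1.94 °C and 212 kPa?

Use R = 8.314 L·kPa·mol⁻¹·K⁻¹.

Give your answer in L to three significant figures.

147 L

n(C2H6) = PV/RT = (517 × 267) / (8.314 × 1030) = 16.12 mol
n(O2) = PV/RT = (2290 × 57.5) / (8.314 × 663.15) = 23.88 mol
For 16.12 mol C2H6, stoichiometry requires (7/2) × 16.12 = 56.42 mol O2; 23.88 mol is available, so O2 is limiting.
n(CO2) = (4/7) × 23.88 = 13.65 mol
V(CO2) = nRT/P = 13.65 × 8.314 × 275.09 / 212 = 147.3 L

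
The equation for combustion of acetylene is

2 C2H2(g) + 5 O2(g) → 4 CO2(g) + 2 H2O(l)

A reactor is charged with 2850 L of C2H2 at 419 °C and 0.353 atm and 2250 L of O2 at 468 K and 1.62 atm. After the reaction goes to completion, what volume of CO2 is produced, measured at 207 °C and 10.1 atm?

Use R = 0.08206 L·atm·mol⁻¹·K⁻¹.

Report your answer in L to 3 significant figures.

n(C2H2) = PV/RT = (0.353 × 2850) / (0.08206 × 692.15) = 17.71 mol
n(O2) = PV/RT = (1.62 × 2250) / (0.08206 × 468) = 94.91 mol
For 17.71 mol C2H2, stoichiometry requires (5/2) × 17.71 = 44.28 mol O2; 94.91 mol is available, so C2H2 is limiting.
n(CO2) = (4/2) × 17.71 = 35.42 mol
V(CO2) = nRT/P = 35.42 × 0.08206 × 480.15 / 10.1 = 138.2 L

138 L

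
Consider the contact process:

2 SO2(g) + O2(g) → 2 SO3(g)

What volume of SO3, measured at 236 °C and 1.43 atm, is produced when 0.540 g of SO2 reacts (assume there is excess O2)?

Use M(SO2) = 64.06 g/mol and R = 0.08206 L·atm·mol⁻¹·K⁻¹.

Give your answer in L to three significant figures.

n(SO2) = 0.5400 / 64.06 = 0.008430 mol
n(SO3) = (2/2) × 0.008430 = 0.008430 mol
V = nRT/P = 0.008430 × 0.08206 × 509.15 / 1.43 = 0.2463 L

0.246 L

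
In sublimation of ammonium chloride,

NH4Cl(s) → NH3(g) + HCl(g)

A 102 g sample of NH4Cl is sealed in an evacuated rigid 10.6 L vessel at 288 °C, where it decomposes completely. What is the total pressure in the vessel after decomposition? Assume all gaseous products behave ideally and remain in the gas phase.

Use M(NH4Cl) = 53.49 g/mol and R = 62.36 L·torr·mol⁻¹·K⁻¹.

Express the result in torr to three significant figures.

n(NH4Cl) = 102 / 53.49 = 1.907 mol
n(gas produced) = (2/1) × 1.907 = 3.814 mol
P = nRT/V = 3.814 × 62.36 × 561.15 / 10.6 = 12590 torr

12600 torr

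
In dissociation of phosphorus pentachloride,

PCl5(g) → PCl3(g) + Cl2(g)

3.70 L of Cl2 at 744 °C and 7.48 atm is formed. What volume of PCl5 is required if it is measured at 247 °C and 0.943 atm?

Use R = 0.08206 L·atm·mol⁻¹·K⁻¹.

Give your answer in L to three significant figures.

n(Cl2) = PV/RT = (7.48 × 3.70) / (0.08206 × 1017.15) = 0.3316 mol
n(PCl5) = (1/1) × 0.3316 = 0.3316 mol
V = nRT/P = 0.3316 × 0.08206 × 520.15 / 0.943 = 15.01 L

15.0 L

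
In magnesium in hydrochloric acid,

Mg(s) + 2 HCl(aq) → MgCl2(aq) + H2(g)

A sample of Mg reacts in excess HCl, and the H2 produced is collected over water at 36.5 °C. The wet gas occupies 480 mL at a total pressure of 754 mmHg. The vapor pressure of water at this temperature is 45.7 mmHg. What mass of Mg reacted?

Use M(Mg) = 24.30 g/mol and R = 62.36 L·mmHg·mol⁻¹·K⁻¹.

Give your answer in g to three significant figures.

P(H2) = 754 − 45.7 = 708.3 mmHg
n(H2) = PV/RT = (708.3 × 0.4800) / (62.36 × 309.65) = 0.01761 mol
n(Mg) = (1/1) × 0.01761 = 0.01761 mol
m(Mg) = 0.01761 × 24.30 = 0.4279 g

0.428 g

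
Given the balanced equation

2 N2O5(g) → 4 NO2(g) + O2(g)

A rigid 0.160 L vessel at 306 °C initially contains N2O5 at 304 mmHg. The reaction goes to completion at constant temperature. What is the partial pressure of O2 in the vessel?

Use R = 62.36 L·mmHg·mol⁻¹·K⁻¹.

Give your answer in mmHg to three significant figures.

152 mmHg

n(N2O5)₀ = PV/RT = (304 × 0.160) / (62.36 × 579.15) = 0.001347 mol
n(O2) = (1/2) × 0.001347 = 0.0006735 mol
P(O2) = nRT/V = 0.0006735 × 62.36 × 579.15 / 0.160 = 152.0 mmHg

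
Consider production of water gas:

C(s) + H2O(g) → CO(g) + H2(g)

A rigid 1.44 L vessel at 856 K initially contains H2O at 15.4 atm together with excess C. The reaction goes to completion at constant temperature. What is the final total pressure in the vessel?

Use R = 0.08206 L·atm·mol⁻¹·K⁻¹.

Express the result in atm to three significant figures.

30.8 atm

Rigid vessel, constant T ⇒ P scales with total gas moles (1 → 2).
P_final = (2/1) × 15.4 = 30.80 atm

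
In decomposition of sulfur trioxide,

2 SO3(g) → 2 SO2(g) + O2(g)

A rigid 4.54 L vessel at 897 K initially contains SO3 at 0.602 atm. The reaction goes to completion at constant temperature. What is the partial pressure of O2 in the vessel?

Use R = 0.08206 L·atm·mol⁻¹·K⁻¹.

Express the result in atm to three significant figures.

n(SO3)₀ = PV/RT = (0.602 × 4.54) / (0.08206 × 897) = 0.03713 mol
n(O2) = (1/2) × 0.03713 = 0.01857 mol
P(O2) = nRT/V = 0.01857 × 0.08206 × 897 / 4.54 = 0.3011 atm

0.301 atm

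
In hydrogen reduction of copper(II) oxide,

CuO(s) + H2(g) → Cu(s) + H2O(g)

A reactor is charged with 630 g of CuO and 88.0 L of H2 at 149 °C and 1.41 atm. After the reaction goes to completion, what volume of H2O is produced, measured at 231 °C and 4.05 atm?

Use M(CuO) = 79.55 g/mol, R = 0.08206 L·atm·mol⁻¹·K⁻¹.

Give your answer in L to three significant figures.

n(CuO) = 630 / 79.55 = 7.920 mol
n(H2) = PV/RT = (1.41 × 88.0) / (0.08206 × 422.15) = 3.582 mol
For 7.920 mol CuO, stoichiometry requires (1/1) × 7.920 = 7.920 mol H2; 3.582 mol is available, so H2 is limiting.
n(H2O) = (1/1) × 3.582 = 3.582 mol
V(H2O) = nRT/P = 3.582 × 0.08206 × 504.15 / 4.05 = 36.59 L

36.6 L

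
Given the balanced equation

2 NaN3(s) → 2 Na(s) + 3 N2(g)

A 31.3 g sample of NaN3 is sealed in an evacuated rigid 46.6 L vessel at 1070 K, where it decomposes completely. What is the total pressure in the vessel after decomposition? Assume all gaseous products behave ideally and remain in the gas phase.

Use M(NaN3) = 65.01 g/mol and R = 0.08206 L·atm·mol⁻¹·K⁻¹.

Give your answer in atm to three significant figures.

n(NaN3) = 31.3 / 65.01 = 0.4815 mol
n(gas produced) = (3/2) × 0.4815 = 0.7222 mol
P = nRT/V = 0.7222 × 0.08206 × 1070 / 46.6 = 1.361 atm

1.36 atm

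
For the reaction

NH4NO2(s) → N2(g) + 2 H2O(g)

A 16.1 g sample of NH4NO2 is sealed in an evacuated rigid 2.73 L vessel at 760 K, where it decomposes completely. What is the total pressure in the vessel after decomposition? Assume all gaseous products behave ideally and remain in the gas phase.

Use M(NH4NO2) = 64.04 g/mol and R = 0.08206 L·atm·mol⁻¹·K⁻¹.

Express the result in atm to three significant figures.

17.2 atm

n(NH4NO2) = 16.1 / 64.04 = 0.2514 mol
n(gas produced) = (3/1) × 0.2514 = 0.7542 mol
P = nRT/V = 0.7542 × 0.08206 × 760 / 2.73 = 17.23 atm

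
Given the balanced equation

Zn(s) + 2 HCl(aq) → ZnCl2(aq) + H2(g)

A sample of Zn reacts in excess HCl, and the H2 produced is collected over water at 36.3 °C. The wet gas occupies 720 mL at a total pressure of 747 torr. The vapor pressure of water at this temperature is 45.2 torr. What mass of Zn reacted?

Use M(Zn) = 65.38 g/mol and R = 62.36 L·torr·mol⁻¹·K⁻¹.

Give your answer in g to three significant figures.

P(H2) = 747 − 45.2 = 701.8 torr
n(H2) = PV/RT = (701.8 × 0.7200) / (62.36 × 309.45) = 0.02618 mol
n(Zn) = (1/1) × 0.02618 = 0.02618 mol
m(Zn) = 0.02618 × 65.38 = 1.712 g

1.71 g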